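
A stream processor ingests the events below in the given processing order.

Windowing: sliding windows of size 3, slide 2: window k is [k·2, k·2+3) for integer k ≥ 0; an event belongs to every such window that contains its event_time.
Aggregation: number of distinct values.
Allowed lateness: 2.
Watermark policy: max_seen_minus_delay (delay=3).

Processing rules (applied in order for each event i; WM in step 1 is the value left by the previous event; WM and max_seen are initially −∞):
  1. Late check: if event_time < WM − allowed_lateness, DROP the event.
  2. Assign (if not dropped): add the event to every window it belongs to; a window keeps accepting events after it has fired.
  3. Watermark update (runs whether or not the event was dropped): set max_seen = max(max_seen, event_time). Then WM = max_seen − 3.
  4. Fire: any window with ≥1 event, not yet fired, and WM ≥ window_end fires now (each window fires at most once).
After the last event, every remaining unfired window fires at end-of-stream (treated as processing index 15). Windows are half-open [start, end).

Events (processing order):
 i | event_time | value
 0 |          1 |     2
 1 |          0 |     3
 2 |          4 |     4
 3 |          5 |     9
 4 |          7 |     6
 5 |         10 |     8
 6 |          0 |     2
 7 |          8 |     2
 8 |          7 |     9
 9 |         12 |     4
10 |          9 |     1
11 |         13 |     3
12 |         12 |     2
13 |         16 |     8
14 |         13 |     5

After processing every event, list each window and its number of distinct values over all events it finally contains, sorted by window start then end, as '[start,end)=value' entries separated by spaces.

[0,3)=2 [2,5)=1 [4,7)=2 [6,9)=3 [8,11)=3 [10,13)=3 [12,15)=4 [14,17)=1 [16,19)=1

i=0 t=1 v=2: → [0,3); WM=-2
i=1 t=0 v=3: → [0,3); WM=-2
i=2 t=4 v=4: → [4,7),[2,5); WM=1
i=3 t=5 v=9: → [4,7); WM=2
i=4 t=7 v=6: → [6,9); WM=4; [0,3) fires=2
i=5 t=10 v=8: → [10,13),[8,11); WM=7; [2,5) fires=1 [4,7) fires=2
i=6 t=0 v=2: DROP (t<7-2); WM=7
i=7 t=8 v=2: → [8,11),[6,9); WM=7
i=8 t=7 v=9: → [6,9); WM=7
i=9 t=12 v=4: → [12,15),[10,13); WM=9; [6,9) fires=3
i=10 t=9 v=1: → [8,11); WM=9
i=11 t=13 v=3: → [12,15); WM=10
i=12 t=12 v=2: → [12,15),[10,13); WM=10
i=13 t=16 v=8: → [16,19),[14,17); WM=13; [8,11) fires=3 [10,13) fires=3
i=14 t=13 v=5: → [12,15); WM=13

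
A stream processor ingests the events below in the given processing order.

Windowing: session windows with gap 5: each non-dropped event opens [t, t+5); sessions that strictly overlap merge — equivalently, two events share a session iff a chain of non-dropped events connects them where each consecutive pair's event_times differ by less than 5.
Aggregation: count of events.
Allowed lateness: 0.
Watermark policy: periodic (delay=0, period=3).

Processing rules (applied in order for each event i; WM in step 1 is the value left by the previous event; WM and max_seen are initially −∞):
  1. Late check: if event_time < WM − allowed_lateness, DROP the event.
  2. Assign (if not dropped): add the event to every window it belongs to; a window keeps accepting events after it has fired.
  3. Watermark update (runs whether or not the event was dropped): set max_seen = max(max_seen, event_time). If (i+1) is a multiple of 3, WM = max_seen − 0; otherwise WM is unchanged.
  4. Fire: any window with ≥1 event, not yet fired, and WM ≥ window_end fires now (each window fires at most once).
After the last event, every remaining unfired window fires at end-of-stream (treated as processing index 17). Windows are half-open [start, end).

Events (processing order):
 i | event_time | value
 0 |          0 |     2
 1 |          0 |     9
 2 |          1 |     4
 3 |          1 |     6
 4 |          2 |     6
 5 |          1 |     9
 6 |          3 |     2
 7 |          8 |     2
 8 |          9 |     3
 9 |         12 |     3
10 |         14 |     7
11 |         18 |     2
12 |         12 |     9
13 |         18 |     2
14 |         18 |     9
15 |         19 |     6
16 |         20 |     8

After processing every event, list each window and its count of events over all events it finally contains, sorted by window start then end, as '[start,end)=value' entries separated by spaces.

[0,8)=7 [8,25)=9

i=0 t=0 v=2: → [0,5); WM=−∞
i=1 t=0 v=9: → [0,5); WM=−∞
i=2 t=1 v=4: → [0,6); WM=1
i=3 t=1 v=6: → [0,6); WM=1
i=4 t=2 v=6: → [0,7); WM=1
i=5 t=1 v=9: → [0,7); WM=2
i=6 t=3 v=2: → [0,8); WM=2
i=7 t=8 v=2: → [8,13); WM=2
i=8 t=9 v=3: → [8,14); WM=9
i=9 t=12 v=3: → [8,17); WM=9
i=10 t=14 v=7: → [8,19); WM=9
i=11 t=18 v=2: → [8,23); WM=18
i=12 t=12 v=9: DROP (t<18-0); WM=18
i=13 t=18 v=2: → [8,23); WM=18
i=14 t=18 v=9: → [8,23); WM=18
i=15 t=19 v=6: → [8,24); WM=18
i=16 t=20 v=8: → [8,25); WM=18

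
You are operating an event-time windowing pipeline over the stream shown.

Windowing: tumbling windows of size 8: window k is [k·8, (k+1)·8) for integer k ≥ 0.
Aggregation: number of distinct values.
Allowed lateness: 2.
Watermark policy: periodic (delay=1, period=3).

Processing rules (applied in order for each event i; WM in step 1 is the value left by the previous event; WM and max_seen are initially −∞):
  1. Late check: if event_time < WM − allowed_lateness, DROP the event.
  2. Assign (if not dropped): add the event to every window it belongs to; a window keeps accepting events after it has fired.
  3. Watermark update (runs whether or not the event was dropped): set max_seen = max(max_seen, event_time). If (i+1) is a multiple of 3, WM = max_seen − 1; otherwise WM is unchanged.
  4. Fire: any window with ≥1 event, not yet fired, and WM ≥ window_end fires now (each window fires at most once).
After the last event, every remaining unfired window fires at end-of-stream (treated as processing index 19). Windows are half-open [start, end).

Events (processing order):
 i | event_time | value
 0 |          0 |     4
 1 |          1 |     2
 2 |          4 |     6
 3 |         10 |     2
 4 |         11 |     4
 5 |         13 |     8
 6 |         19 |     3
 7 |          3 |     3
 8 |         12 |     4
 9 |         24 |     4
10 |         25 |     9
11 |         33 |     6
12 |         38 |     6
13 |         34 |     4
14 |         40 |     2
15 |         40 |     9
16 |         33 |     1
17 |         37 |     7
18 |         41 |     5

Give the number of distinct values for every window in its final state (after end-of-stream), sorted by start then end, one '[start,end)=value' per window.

i=0 t=0 v=4: → [0,8); WM=−∞
i=1 t=1 v=2: → [0,8); WM=−∞
i=2 t=4 v=6: → [0,8); WM=3
i=3 t=10 v=2: → [8,16); WM=3
i=4 t=11 v=4: → [8,16); WM=3
i=5 t=13 v=8: → [8,16); WM=12; [0,8) fires=3
i=6 t=19 v=3: → [16,24); WM=12
i=7 t=3 v=3: DROP (t<12-2); WM=12
i=8 t=12 v=4: → [8,16); WM=18; [8,16) fires=3
i=9 t=24 v=4: → [24,32); WM=18
i=10 t=25 v=9: → [24,32); WM=18
i=11 t=33 v=6: → [32,40); WM=32; [16,24) fires=1 [24,32) fires=2
i=12 t=38 v=6: → [32,40); WM=32
i=13 t=34 v=4: → [32,40); WM=32
i=14 t=40 v=2: → [40,48); WM=39
i=15 t=40 v=9: → [40,48); WM=39
i=16 t=33 v=1: DROP (t<39-2); WM=39
i=17 t=37 v=7: → [32,40); WM=39
i=18 t=41 v=5: → [40,48); WM=39

[0,8)=3 [8,16)=3 [16,24)=1 [24,32)=2 [32,40)=3 [40,48)=3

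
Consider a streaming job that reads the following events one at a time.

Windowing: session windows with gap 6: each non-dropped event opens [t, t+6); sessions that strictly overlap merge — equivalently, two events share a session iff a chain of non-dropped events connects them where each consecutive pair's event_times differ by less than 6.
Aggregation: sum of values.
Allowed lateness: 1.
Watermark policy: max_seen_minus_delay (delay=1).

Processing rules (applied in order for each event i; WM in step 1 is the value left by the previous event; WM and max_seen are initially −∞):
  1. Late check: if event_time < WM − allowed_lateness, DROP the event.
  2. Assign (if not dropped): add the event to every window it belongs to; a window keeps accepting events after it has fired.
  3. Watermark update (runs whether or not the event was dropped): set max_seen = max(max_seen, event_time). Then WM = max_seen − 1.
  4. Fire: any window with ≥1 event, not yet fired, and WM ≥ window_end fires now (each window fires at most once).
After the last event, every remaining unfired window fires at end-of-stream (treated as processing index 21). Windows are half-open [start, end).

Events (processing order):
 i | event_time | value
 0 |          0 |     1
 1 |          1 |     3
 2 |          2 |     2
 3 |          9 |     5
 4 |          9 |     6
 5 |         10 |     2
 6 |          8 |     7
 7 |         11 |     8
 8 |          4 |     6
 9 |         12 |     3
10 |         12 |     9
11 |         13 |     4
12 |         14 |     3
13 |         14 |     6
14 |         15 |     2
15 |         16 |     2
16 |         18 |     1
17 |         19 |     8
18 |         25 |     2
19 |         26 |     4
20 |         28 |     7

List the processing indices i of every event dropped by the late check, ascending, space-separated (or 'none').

i=0 t=0 v=1: → [0,6); WM=-1
i=1 t=1 v=3: → [0,7); WM=0
i=2 t=2 v=2: → [0,8); WM=1
i=3 t=9 v=5: → [9,15); WM=8
i=4 t=9 v=6: → [9,15); WM=8
i=5 t=10 v=2: → [9,16); WM=9
i=6 t=8 v=7: → [8,16); WM=9
i=7 t=11 v=8: → [8,17); WM=10
i=8 t=4 v=6: DROP (t<10-1); WM=10
i=9 t=12 v=3: → [8,18); WM=11
i=10 t=12 v=9: → [8,18); WM=11
i=11 t=13 v=4: → [8,19); WM=12
i=12 t=14 v=3: → [8,20); WM=13
i=13 t=14 v=6: → [8,20); WM=13
i=14 t=15 v=2: → [8,21); WM=14
i=15 t=16 v=2: → [8,22); WM=15
i=16 t=18 v=1: → [8,24); WM=17
i=17 t=19 v=8: → [8,25); WM=18
i=18 t=25 v=2: → [25,31); WM=24
i=19 t=26 v=4: → [25,32); WM=25
i=20 t=28 v=7: → [25,34); WM=27

8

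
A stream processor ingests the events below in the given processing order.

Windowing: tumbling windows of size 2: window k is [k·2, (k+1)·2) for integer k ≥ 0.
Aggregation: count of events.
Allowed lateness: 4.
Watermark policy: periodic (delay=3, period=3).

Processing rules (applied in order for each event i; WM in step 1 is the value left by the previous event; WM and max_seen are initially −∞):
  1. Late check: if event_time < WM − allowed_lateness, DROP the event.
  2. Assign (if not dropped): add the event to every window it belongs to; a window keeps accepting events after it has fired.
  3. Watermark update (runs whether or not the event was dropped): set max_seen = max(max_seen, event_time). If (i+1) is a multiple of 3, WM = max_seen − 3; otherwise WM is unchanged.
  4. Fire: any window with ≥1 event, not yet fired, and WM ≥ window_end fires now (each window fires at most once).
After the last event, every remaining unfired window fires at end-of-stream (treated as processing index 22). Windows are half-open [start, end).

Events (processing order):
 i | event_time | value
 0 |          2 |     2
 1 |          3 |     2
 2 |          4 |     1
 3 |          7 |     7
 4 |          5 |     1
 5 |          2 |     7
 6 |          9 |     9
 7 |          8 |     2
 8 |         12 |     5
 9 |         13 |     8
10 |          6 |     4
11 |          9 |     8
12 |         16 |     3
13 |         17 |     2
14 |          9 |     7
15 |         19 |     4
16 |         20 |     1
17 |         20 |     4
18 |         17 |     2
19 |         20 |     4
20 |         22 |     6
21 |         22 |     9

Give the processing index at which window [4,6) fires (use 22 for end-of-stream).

i=0 t=2 v=2: → [2,4); WM=−∞
i=1 t=3 v=2: → [2,4); WM=−∞
i=2 t=4 v=1: → [4,6); WM=1
i=3 t=7 v=7: → [6,8); WM=1
i=4 t=5 v=1: → [4,6); WM=1
i=5 t=2 v=7: → [2,4); WM=4; [2,4) fires=3
i=6 t=9 v=9: → [8,10); WM=4
i=7 t=8 v=2: → [8,10); WM=4
i=8 t=12 v=5: → [12,14); WM=9; [4,6) fires=2 [6,8) fires=1
i=9 t=13 v=8: → [12,14); WM=9
i=10 t=6 v=4: → [6,8); WM=9
i=11 t=9 v=8: → [8,10); WM=10; [8,10) fires=3
i=12 t=16 v=3: → [16,18); WM=10
i=13 t=17 v=2: → [16,18); WM=10
i=14 t=9 v=7: → [8,10); WM=14; [12,14) fires=2
i=15 t=19 v=4: → [18,20); WM=14
i=16 t=20 v=1: → [20,22); WM=14
i=17 t=20 v=4: → [20,22); WM=17
i=18 t=17 v=2: → [16,18); WM=17
i=19 t=20 v=4: → [20,22); WM=17
i=20 t=22 v=6: → [22,24); WM=19; [16,18) fires=3
i=21 t=22 v=9: → [22,24); WM=19

8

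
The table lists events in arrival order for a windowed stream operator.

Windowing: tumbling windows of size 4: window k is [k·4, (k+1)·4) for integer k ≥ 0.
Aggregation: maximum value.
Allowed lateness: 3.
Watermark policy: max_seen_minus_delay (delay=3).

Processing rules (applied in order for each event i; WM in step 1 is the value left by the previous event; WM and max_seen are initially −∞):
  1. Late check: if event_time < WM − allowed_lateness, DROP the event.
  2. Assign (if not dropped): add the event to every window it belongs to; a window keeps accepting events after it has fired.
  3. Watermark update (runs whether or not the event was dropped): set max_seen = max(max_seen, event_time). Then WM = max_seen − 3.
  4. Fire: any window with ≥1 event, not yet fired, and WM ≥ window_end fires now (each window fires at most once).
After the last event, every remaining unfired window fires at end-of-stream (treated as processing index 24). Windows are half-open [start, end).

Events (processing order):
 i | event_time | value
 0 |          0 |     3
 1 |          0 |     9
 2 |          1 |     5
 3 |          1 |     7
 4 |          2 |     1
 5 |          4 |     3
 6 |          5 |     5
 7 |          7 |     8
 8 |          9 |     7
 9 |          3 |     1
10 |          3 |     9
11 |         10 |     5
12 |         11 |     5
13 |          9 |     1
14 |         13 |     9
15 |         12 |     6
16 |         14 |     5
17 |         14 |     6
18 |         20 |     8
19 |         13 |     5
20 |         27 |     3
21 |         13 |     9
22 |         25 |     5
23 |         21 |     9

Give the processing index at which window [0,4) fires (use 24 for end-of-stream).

i=0 t=0 v=3: → [0,4); WM=-3
i=1 t=0 v=9: → [0,4); WM=-3
i=2 t=1 v=5: → [0,4); WM=-2
i=3 t=1 v=7: → [0,4); WM=-2
i=4 t=2 v=1: → [0,4); WM=-1
i=5 t=4 v=3: → [4,8); WM=1
i=6 t=5 v=5: → [4,8); WM=2
i=7 t=7 v=8: → [4,8); WM=4; [0,4) fires=9
i=8 t=9 v=7: → [8,12); WM=6
i=9 t=3 v=1: → [0,4); WM=6
i=10 t=3 v=9: → [0,4); WM=6
i=11 t=10 v=5: → [8,12); WM=7
i=12 t=11 v=5: → [8,12); WM=8; [4,8) fires=8
i=13 t=9 v=1: → [8,12); WM=8
i=14 t=13 v=9: → [12,16); WM=10
i=15 t=12 v=6: → [12,16); WM=10
i=16 t=14 v=5: → [12,16); WM=11
i=17 t=14 v=6: → [12,16); WM=11
i=18 t=20 v=8: → [20,24); WM=17; [8,12) fires=7 [12,16) fires=9
i=19 t=13 v=5: DROP (t<17-3); WM=17
i=20 t=27 v=3: → [24,28); WM=24; [20,24) fires=8
i=21 t=13 v=9: DROP (t<24-3); WM=24
i=22 t=25 v=5: → [24,28); WM=24
i=23 t=21 v=9: → [20,24); WM=24

7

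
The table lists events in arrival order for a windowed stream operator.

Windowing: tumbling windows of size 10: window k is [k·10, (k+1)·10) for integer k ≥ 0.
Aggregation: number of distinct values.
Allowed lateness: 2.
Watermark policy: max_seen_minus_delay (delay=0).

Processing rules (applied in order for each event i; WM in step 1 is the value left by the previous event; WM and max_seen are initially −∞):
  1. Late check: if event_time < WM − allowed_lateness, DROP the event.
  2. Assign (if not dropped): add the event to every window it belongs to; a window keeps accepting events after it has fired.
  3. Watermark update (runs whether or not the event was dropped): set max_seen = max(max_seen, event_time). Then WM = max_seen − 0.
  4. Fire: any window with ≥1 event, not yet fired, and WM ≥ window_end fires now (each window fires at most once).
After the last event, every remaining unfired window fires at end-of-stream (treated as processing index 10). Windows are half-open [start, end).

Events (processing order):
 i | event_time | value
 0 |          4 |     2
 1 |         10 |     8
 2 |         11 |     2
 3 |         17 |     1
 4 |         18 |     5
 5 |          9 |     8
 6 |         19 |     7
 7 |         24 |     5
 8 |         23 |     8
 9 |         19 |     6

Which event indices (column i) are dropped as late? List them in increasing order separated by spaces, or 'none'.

5 9

i=0 t=4 v=2: → [0,10); WM=4
i=1 t=10 v=8: → [10,20); WM=10; [0,10) fires=1
i=2 t=11 v=2: → [10,20); WM=11
i=3 t=17 v=1: → [10,20); WM=17
i=4 t=18 v=5: → [10,20); WM=18
i=5 t=9 v=8: DROP (t<18-2); WM=18
i=6 t=19 v=7: → [10,20); WM=19
i=7 t=24 v=5: → [20,30); WM=24; [10,20) fires=5
i=8 t=23 v=8: → [20,30); WM=24
i=9 t=19 v=6: DROP (t<24-2); WM=24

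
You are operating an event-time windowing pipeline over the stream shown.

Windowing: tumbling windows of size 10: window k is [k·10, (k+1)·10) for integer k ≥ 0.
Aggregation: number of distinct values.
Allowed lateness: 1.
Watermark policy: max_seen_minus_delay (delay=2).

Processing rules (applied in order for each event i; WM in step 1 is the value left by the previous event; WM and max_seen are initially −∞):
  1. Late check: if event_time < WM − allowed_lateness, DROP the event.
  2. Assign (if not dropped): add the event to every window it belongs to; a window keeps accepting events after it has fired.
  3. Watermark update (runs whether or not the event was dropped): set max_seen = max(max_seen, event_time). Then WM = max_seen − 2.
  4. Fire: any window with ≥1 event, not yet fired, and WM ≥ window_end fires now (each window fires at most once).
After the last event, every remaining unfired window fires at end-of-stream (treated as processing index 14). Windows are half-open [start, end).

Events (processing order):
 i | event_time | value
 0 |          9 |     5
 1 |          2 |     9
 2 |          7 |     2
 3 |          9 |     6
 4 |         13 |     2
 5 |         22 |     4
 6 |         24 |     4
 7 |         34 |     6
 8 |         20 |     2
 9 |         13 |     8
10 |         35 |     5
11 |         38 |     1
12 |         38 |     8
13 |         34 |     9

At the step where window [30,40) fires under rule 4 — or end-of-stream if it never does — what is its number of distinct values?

i=0 t=9 v=5: → [0,10); WM=7
i=1 t=2 v=9: DROP (t<7-1); WM=7
i=2 t=7 v=2: → [0,10); WM=7
i=3 t=9 v=6: → [0,10); WM=7
i=4 t=13 v=2: → [10,20); WM=11; [0,10) fires=3
i=5 t=22 v=4: → [20,30); WM=20; [10,20) fires=1
i=6 t=24 v=4: → [20,30); WM=22
i=7 t=34 v=6: → [30,40); WM=32; [20,30) fires=1
i=8 t=20 v=2: DROP (t<32-1); WM=32
i=9 t=13 v=8: DROP (t<32-1); WM=32
i=10 t=35 v=5: → [30,40); WM=33
i=11 t=38 v=1: → [30,40); WM=36
i=12 t=38 v=8: → [30,40); WM=36
i=13 t=34 v=9: DROP (t<36-1); WM=36

4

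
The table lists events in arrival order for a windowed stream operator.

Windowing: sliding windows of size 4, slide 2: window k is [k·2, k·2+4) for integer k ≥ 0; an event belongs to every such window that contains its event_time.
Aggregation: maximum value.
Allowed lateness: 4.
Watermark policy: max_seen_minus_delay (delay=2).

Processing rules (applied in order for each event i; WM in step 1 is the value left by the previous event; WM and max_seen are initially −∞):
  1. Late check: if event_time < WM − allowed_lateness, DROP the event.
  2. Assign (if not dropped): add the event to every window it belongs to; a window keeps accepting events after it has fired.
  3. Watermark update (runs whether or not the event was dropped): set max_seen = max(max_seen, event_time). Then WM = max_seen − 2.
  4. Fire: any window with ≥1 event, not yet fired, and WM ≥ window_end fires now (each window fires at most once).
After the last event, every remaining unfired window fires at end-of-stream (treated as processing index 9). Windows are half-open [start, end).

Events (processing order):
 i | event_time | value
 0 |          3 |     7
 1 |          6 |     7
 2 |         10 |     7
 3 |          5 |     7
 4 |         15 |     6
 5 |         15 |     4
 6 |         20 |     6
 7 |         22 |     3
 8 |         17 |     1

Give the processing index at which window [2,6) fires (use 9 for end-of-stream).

i=0 t=3 v=7: → [2,6),[0,4); WM=1
i=1 t=6 v=7: → [6,10),[4,8); WM=4; [0,4) fires=7
i=2 t=10 v=7: → [10,14),[8,12); WM=8; [2,6) fires=7 [4,8) fires=7
i=3 t=5 v=7: → [4,8),[2,6); WM=8
i=4 t=15 v=6: → [14,18),[12,16); WM=13; [6,10) fires=7 [8,12) fires=7
i=5 t=15 v=4: → [14,18),[12,16); WM=13
i=6 t=20 v=6: → [20,24),[18,22); WM=18; [10,14) fires=7 [12,16) fires=6 [14,18) fires=6
i=7 t=22 v=3: → [22,26),[20,24); WM=20
i=8 t=17 v=1: → [16,20),[14,18); WM=20; [16,20) fires=1

2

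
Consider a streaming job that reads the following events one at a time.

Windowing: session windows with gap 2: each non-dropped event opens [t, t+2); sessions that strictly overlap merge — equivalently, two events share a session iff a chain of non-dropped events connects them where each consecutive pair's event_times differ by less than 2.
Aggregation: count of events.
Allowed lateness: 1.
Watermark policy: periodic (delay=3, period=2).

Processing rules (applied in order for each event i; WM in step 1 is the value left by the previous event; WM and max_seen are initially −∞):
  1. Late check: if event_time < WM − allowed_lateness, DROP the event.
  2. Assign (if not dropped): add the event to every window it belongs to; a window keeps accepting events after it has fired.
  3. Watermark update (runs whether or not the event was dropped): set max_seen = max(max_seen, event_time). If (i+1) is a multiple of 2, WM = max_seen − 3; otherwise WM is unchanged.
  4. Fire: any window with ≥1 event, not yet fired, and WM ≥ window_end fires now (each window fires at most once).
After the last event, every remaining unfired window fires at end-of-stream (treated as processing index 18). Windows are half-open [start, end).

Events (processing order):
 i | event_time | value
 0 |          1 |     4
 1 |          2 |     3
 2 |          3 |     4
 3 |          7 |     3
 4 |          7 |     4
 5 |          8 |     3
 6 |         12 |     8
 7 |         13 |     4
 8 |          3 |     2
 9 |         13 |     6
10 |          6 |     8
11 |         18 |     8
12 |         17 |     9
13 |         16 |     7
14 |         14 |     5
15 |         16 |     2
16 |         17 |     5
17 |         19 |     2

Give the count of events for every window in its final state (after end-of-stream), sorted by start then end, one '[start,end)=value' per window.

i=0 t=1 v=4: → [1,3); WM=−∞
i=1 t=2 v=3: → [1,4); WM=-1
i=2 t=3 v=4: → [1,5); WM=-1
i=3 t=7 v=3: → [7,9); WM=4
i=4 t=7 v=4: → [7,9); WM=4
i=5 t=8 v=3: → [7,10); WM=5
i=6 t=12 v=8: → [12,14); WM=5
i=7 t=13 v=4: → [12,15); WM=10
i=8 t=3 v=2: DROP (t<10-1); WM=10
i=9 t=13 v=6: → [12,15); WM=10
i=10 t=6 v=8: DROP (t<10-1); WM=10
i=11 t=18 v=8: → [18,20); WM=15
i=12 t=17 v=9: → [17,20); WM=15
i=13 t=16 v=7: → [16,20); WM=15
i=14 t=14 v=5: → [12,16); WM=15
i=15 t=16 v=2: → [16,20); WM=15
i=16 t=17 v=5: → [16,20); WM=15
i=17 t=19 v=2: → [16,21); WM=16

[1,5)=3 [7,10)=3 [12,16)=4 [16,21)=6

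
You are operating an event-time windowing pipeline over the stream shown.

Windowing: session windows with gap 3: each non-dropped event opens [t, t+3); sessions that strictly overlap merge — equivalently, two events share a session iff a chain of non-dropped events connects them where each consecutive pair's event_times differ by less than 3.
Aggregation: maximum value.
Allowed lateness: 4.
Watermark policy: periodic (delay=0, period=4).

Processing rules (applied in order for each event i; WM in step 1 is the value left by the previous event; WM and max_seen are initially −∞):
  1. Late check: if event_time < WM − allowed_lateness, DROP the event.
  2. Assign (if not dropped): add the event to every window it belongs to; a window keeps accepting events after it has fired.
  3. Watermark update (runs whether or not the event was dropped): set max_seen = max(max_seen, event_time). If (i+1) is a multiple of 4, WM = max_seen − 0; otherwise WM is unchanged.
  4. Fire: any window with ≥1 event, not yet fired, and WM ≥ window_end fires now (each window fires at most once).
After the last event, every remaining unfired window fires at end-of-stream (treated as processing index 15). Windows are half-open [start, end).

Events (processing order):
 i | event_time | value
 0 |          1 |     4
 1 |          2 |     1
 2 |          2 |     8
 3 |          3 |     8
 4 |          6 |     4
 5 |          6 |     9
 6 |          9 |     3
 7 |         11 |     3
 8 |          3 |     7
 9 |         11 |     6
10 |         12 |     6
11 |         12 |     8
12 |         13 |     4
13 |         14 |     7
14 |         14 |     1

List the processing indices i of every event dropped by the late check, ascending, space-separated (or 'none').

8

i=0 t=1 v=4: → [1,4); WM=−∞
i=1 t=2 v=1: → [1,5); WM=−∞
i=2 t=2 v=8: → [1,5); WM=−∞
i=3 t=3 v=8: → [1,6); WM=3
i=4 t=6 v=4: → [6,9); WM=3
i=5 t=6 v=9: → [6,9); WM=3
i=6 t=9 v=3: → [9,12); WM=3
i=7 t=11 v=3: → [9,14); WM=11
i=8 t=3 v=7: DROP (t<11-4); WM=11
i=9 t=11 v=6: → [9,14); WM=11
i=10 t=12 v=6: → [9,15); WM=11
i=11 t=12 v=8: → [9,15); WM=12
i=12 t=13 v=4: → [9,16); WM=12
i=13 t=14 v=7: → [9,17); WM=12
i=14 t=14 v=1: → [9,17); WM=12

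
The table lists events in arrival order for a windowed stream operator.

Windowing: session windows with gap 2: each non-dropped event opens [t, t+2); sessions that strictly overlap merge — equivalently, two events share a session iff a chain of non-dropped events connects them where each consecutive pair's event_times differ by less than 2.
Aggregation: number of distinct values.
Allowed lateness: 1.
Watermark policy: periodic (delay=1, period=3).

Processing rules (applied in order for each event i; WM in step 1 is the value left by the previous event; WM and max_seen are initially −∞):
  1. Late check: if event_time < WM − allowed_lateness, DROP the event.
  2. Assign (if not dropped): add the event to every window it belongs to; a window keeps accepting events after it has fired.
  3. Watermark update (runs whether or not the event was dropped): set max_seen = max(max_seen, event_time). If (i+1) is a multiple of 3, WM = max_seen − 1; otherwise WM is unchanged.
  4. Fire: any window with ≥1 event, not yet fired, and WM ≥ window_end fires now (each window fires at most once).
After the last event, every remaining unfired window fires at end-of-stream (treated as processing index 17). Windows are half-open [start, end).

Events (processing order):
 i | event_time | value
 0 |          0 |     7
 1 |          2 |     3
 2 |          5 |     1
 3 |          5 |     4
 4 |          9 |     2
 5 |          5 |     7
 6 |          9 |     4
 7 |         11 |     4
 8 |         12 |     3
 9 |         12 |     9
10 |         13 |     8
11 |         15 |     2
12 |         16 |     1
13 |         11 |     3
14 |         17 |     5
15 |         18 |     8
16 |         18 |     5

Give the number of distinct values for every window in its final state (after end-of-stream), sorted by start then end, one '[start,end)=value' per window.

i=0 t=0 v=7: → [0,2); WM=−∞
i=1 t=2 v=3: → [2,4); WM=−∞
i=2 t=5 v=1: → [5,7); WM=4
i=3 t=5 v=4: → [5,7); WM=4
i=4 t=9 v=2: → [9,11); WM=4
i=5 t=5 v=7: → [5,7); WM=8
i=6 t=9 v=4: → [9,11); WM=8
i=7 t=11 v=4: → [11,13); WM=8
i=8 t=12 v=3: → [11,14); WM=11
i=9 t=12 v=9: → [11,14); WM=11
i=10 t=13 v=8: → [11,15); WM=11
i=11 t=15 v=2: → [15,17); WM=14
i=12 t=16 v=1: → [15,18); WM=14
i=13 t=11 v=3: DROP (t<14-1); WM=14
i=14 t=17 v=5: → [15,19); WM=16
i=15 t=18 v=8: → [15,20); WM=16
i=16 t=18 v=5: → [15,20); WM=16

[0,2)=1 [2,4)=1 [5,7)=3 [9,11)=2 [11,15)=4 [15,20)=4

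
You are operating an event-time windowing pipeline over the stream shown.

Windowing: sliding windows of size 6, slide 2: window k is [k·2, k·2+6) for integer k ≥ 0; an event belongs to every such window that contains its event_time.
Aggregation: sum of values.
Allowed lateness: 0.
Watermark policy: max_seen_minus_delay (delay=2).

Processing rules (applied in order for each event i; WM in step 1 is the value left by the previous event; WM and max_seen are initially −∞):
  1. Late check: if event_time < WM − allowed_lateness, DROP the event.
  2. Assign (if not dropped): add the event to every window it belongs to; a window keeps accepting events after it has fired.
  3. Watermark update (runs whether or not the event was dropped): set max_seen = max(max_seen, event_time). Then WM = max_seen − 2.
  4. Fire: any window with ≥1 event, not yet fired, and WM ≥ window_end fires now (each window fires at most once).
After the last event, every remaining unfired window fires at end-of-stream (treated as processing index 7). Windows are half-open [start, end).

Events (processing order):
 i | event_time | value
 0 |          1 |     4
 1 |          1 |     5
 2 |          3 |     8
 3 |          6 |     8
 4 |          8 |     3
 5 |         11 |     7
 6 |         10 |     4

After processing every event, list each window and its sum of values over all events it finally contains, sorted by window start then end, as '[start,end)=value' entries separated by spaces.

[0,6)=17 [2,8)=16 [4,10)=11 [6,12)=22 [8,14)=14 [10,16)=11

i=0 t=1 v=4: → [0,6); WM=-1
i=1 t=1 v=5: → [0,6); WM=-1
i=2 t=3 v=8: → [2,8),[0,6); WM=1
i=3 t=6 v=8: → [6,12),[4,10),[2,8); WM=4
i=4 t=8 v=3: → [8,14),[6,12),[4,10); WM=6; [0,6) fires=17
i=5 t=11 v=7: → [10,16),[8,14),[6,12); WM=9; [2,8) fires=16
i=6 t=10 v=4: → [10,16),[8,14),[6,12); WM=9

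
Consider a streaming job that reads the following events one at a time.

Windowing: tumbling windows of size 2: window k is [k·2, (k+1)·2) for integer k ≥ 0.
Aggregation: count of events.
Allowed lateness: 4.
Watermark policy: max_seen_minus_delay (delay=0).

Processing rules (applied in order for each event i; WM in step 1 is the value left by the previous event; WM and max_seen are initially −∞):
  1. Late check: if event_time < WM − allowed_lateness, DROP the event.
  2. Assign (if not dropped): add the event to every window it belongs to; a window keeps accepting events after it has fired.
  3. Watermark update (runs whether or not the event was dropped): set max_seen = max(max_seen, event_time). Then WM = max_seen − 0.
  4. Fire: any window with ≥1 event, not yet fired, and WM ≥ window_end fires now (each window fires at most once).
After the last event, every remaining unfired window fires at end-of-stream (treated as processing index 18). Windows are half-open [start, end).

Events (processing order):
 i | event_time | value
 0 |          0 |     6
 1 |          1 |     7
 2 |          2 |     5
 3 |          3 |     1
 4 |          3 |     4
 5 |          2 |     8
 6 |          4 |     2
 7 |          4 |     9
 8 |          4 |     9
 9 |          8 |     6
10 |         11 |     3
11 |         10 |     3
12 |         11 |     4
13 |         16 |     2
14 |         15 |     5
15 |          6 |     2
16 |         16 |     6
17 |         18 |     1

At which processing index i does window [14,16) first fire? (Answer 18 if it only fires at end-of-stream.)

i=0 t=0 v=6: → [0,2); WM=0
i=1 t=1 v=7: → [0,2); WM=1
i=2 t=2 v=5: → [2,4); WM=2; [0,2) fires=2
i=3 t=3 v=1: → [2,4); WM=3
i=4 t=3 v=4: → [2,4); WM=3
i=5 t=2 v=8: → [2,4); WM=3
i=6 t=4 v=2: → [4,6); WM=4; [2,4) fires=4
i=7 t=4 v=9: → [4,6); WM=4
i=8 t=4 v=9: → [4,6); WM=4
i=9 t=8 v=6: → [8,10); WM=8; [4,6) fires=3
i=10 t=11 v=3: → [10,12); WM=11; [8,10) fires=1
i=11 t=10 v=3: → [10,12); WM=11
i=12 t=11 v=4: → [10,12); WM=11
i=13 t=16 v=2: → [16,18); WM=16; [10,12) fires=3
i=14 t=15 v=5: → [14,16); WM=16; [14,16) fires=1
i=15 t=6 v=2: DROP (t<16-4); WM=16
i=16 t=16 v=6: → [16,18); WM=16
i=17 t=18 v=1: → [18,20); WM=18; [16,18) fires=2

14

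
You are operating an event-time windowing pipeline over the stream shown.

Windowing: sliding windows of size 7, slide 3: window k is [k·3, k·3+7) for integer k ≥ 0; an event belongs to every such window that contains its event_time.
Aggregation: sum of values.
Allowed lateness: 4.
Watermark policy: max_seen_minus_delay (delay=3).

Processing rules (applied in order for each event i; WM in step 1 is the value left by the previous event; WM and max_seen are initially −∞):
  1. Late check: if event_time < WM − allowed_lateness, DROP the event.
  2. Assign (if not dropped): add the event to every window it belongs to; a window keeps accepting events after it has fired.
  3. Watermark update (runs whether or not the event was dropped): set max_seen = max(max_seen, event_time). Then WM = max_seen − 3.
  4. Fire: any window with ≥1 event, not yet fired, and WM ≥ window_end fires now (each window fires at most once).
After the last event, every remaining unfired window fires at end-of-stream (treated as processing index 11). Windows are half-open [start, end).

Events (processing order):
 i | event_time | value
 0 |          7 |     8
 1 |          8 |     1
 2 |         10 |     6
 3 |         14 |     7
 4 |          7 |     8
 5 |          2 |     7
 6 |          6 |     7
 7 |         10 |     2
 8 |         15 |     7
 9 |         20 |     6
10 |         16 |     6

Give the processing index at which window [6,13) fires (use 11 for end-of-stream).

i=0 t=7 v=8: → [6,13),[3,10); WM=4
i=1 t=8 v=1: → [6,13),[3,10); WM=5
i=2 t=10 v=6: → [9,16),[6,13); WM=7
i=3 t=14 v=7: → [12,19),[9,16); WM=11; [3,10) fires=9
i=4 t=7 v=8: → [6,13),[3,10); WM=11
i=5 t=2 v=7: DROP (t<11-4); WM=11
i=6 t=6 v=7: DROP (t<11-4); WM=11
i=7 t=10 v=2: → [9,16),[6,13); WM=11
i=8 t=15 v=7: → [15,22),[12,19),[9,16); WM=12
i=9 t=20 v=6: → [18,25),[15,22); WM=17; [6,13) fires=25 [9,16) fires=22
i=10 t=16 v=6: → [15,22),[12,19); WM=17

9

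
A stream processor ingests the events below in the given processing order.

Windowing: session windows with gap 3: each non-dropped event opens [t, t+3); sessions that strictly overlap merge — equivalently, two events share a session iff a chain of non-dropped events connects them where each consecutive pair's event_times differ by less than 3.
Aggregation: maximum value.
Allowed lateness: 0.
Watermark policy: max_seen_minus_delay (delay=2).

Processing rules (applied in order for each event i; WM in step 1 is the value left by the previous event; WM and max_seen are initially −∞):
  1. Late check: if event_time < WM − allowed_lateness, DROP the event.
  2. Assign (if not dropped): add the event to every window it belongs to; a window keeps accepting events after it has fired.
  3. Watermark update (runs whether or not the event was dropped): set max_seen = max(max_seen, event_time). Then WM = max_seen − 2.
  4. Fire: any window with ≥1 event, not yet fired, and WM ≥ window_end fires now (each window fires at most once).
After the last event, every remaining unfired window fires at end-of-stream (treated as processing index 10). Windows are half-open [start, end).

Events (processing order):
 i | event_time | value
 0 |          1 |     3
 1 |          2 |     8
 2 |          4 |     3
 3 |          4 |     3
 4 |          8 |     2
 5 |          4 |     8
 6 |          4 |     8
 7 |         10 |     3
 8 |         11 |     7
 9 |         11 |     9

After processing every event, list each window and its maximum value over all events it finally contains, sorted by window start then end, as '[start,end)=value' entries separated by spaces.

i=0 t=1 v=3: → [1,4); WM=-1
i=1 t=2 v=8: → [1,5); WM=0
i=2 t=4 v=3: → [1,7); WM=2
i=3 t=4 v=3: → [1,7); WM=2
i=4 t=8 v=2: → [8,11); WM=6
i=5 t=4 v=8: DROP (t<6-0); WM=6
i=6 t=4 v=8: DROP (t<6-0); WM=6
i=7 t=10 v=3: → [8,13); WM=8
i=8 t=11 v=7: → [8,14); WM=9
i=9 t=11 v=9: → [8,14); WM=9

[1,7)=8 [8,14)=9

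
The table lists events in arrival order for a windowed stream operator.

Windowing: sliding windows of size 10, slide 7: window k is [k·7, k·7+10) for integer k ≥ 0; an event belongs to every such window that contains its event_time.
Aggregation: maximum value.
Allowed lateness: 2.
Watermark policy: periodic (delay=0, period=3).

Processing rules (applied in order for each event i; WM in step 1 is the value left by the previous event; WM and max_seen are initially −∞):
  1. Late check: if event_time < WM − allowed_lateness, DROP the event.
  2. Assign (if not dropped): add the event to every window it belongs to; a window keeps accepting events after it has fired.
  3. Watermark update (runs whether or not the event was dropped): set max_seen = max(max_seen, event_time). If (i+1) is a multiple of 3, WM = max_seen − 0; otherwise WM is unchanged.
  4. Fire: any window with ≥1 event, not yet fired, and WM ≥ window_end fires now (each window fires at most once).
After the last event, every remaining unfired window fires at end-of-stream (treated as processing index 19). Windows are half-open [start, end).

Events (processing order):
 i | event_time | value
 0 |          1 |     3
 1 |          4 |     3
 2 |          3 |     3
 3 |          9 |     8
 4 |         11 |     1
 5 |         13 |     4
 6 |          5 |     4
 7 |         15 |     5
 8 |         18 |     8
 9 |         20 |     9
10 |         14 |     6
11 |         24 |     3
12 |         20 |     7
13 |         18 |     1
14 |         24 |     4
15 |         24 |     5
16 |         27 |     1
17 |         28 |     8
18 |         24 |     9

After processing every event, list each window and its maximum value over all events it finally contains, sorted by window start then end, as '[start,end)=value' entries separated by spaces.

i=0 t=1 v=3: → [0,10); WM=−∞
i=1 t=4 v=3: → [0,10); WM=−∞
i=2 t=3 v=3: → [0,10); WM=4
i=3 t=9 v=8: → [7,17),[0,10); WM=4
i=4 t=11 v=1: → [7,17); WM=4
i=5 t=13 v=4: → [7,17); WM=13; [0,10) fires=8
i=6 t=5 v=4: DROP (t<13-2); WM=13
i=7 t=15 v=5: → [14,24),[7,17); WM=13
i=8 t=18 v=8: → [14,24); WM=18; [7,17) fires=8
i=9 t=20 v=9: → [14,24); WM=18
i=10 t=14 v=6: DROP (t<18-2); WM=18
i=11 t=24 v=3: → [21,31); WM=24; [14,24) fires=9
i=12 t=20 v=7: DROP (t<24-2); WM=24
i=13 t=18 v=1: DROP (t<24-2); WM=24
i=14 t=24 v=4: → [21,31); WM=24
i=15 t=24 v=5: → [21,31); WM=24
i=16 t=27 v=1: → [21,31); WM=24
i=17 t=28 v=8: → [28,38),[21,31); WM=28
i=18 t=24 v=9: DROP (t<28-2); WM=28

[0,10)=8 [7,17)=8 [14,24)=9 [21,31)=8 [28,38)=8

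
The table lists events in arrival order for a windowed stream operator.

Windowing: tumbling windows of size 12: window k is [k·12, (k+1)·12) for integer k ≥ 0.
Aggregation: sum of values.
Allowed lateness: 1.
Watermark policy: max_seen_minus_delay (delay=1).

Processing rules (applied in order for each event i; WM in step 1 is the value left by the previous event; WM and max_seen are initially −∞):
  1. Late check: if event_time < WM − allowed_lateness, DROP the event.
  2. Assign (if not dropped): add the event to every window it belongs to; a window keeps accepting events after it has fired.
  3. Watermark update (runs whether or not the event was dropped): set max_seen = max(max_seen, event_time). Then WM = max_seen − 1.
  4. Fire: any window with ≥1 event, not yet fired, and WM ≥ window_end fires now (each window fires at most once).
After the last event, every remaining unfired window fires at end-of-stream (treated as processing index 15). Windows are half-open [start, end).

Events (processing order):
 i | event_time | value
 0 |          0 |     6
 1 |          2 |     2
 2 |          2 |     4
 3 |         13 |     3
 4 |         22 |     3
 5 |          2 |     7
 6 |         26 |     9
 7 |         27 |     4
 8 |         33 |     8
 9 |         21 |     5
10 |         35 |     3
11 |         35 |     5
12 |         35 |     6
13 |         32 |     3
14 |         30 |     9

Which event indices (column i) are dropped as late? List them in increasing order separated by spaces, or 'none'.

5 9 13 14

i=0 t=0 v=6: → [0,12); WM=-1
i=1 t=2 v=2: → [0,12); WM=1
i=2 t=2 v=4: → [0,12); WM=1
i=3 t=13 v=3: → [12,24); WM=12; [0,12) fires=12
i=4 t=22 v=3: → [12,24); WM=21
i=5 t=2 v=7: DROP (t<21-1); WM=21
i=6 t=26 v=9: → [24,36); WM=25; [12,24) fires=6
i=7 t=27 v=4: → [24,36); WM=26
i=8 t=33 v=8: → [24,36); WM=32
i=9 t=21 v=5: DROP (t<32-1); WM=32
i=10 t=35 v=3: → [24,36); WM=34
i=11 t=35 v=5: → [24,36); WM=34
i=12 t=35 v=6: → [24,36); WM=34
i=13 t=32 v=3: DROP (t<34-1); WM=34
i=14 t=30 v=9: DROP (t<34-1); WM=34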